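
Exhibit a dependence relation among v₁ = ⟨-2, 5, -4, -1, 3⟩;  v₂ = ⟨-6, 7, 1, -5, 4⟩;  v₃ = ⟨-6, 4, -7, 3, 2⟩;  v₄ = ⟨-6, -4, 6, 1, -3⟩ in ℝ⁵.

3v₁ - v₂ - v₃ + v₄ = 0

Set up α₁v₁ + … + α₄v₄ = 0 and solve the homogeneous system.
A generator of the null space is (3, -1, -1, 1).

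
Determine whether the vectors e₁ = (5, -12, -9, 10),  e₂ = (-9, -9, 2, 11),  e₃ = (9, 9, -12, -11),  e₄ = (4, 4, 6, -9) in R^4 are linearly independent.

The matrix [e₁|e₂|e₃|e₄] has determinant -6290.
A nonzero determinant means the columns are linearly independent.

linearly independent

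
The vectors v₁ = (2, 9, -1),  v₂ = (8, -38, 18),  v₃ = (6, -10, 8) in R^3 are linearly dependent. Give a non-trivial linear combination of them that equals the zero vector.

Set up α₁v₁ + … + α₃v₃ = 0 and solve the homogeneous system.
The free variable yields coefficients (2, 1, -2) (any nonzero multiple also works).

2v₁ + v₂ - 2v₃ = 0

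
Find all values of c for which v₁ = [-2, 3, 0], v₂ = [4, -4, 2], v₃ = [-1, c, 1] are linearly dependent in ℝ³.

The set is linearly dependent precisely when det[v₁; v₂; v₃] = 0.
Cofactor expansion gives det = 4*c - 10.
Solving 4*c - 10 = 0 yields c = 5/2.

c = 5/2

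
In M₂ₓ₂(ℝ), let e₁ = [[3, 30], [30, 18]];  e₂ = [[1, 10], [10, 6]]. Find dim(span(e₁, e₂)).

dim = 1

Pass to coordinate vectors with respect to the basis {E₁₁, E₁₂, E₂₁, E₂₂}.
Put the 4×2 matrix [e₁|e₂] into echelon form.
There is 1 pivot column, so rank = 1.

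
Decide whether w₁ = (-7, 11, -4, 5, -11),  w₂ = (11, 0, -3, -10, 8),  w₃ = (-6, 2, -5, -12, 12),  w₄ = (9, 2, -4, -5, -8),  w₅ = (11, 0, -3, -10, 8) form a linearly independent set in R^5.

linearly dependent

Two of the vectors are equal, giving an immediate dependence.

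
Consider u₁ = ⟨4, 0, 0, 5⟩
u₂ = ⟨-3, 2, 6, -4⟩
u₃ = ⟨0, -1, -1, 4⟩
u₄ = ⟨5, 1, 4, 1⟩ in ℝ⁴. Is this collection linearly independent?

linearly independent

Row-reduce the matrix whose columns are u₁, u₂, u₃, u₄.
The reduction yields 4 nonzero rows, so the rank is 4.
Since rank = 4 (the number of vectors), the set is linearly independent.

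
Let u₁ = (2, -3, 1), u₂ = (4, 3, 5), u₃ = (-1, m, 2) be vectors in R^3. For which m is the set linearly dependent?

m = 9

The set is linearly dependent precisely when det[u₁; u₂; u₃] = 0.
Cofactor expansion gives det = 54 - 6*m.
Setting this to zero gives m = 9.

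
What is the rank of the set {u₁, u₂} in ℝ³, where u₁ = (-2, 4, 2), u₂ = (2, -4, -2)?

1

Put the 3×2 matrix [u₁|u₂] into echelon form.
Exactly 1 pivot survives; hence the rank is 1.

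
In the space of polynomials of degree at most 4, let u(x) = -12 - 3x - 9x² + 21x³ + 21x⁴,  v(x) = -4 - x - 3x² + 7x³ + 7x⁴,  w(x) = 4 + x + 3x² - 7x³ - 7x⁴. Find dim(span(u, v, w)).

dim = 1

Pass to coordinate vectors with respect to the basis {1, x, …, x⁴}.
Form the matrix with u, v, w as columns and reduce.
The echelon form has 1 nonzero row, so the rank is 1.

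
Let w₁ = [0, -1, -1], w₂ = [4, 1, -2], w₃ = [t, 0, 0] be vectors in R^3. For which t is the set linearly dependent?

The vectors are dependent exactly when the determinant of the matrix with rows w₁, w₂, w₃ vanishes.
Cofactor expansion gives det = 3*t.
Setting this to zero gives t = 0.

t = 0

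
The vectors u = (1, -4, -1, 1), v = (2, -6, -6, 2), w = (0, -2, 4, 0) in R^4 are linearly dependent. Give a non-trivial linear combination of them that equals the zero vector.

2u - v - w = 0

Write the vectors as columns of a matrix and find a nonzero vector in its null space.
The free variable yields coefficients (2, -1, -1) (any nonzero multiple also works).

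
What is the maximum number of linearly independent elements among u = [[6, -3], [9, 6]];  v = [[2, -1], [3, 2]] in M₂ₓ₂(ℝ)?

1

Represent each element by its coordinate vector in ℝ⁴.
Put the 4×2 matrix [u|v] into echelon form.
There is 1 pivot column, so rank = 1.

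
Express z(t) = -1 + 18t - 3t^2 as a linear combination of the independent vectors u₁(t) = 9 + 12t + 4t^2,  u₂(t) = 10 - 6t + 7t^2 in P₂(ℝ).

z = u₁ - u₂

Take coordinate vectors relative to {1, t, t^2}.
Since u₁, u₂ are independent, the coefficients expressing z are uniquely determined by a linear system.
Row-reducing the augmented matrix gives the unique coefficients (c₁, c₂) = (1, -1).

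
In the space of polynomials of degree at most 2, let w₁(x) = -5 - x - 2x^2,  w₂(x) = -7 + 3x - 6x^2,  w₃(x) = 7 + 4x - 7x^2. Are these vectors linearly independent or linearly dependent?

linearly independent

Write each element as a coordinate vector in ℝ³ using {1, x, x^2}.
Place the vectors as rows of a 3×3 matrix and reduce to echelon form.
The reduction yields 3 nonzero rows, so the rank is 3.
Since rank = 3 (the number of vectors), the set is linearly independent.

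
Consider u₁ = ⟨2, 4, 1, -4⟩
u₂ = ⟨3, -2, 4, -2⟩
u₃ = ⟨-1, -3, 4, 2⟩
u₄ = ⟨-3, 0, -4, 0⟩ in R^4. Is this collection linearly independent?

The matrix [u₁|u₂|u₃|u₄] has determinant 206.
A nonzero determinant means the columns are linearly independent.

linearly independent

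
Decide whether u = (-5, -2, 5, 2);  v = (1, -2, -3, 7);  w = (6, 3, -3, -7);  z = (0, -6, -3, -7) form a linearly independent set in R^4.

linearly independent

Place the vectors as rows of a 4×4 matrix and reduce to echelon form.
The reduction yields 4 nonzero rows, so the rank is 4.
Since rank = 4 (the number of vectors), the set is linearly independent.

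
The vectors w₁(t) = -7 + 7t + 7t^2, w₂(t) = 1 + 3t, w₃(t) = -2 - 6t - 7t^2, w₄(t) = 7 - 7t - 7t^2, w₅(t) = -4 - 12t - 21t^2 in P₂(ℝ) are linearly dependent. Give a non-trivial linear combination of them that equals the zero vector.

w₁ + w₄ = 0

Write each element as a vector in ℝ³ using {1, t, t^2}.
Solve the homogeneous system with w₁, w₂, w₃, w₄, w₅ as columns by row-reducing the coefficient matrix.
One solution (up to scaling) is (1, 0, 0, 1, 0).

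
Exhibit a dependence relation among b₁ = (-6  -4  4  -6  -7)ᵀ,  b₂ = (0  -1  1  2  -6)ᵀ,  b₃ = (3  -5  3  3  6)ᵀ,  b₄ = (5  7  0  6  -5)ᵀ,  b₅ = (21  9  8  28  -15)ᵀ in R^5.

Set up α₁b₁ + … + α₅b₅ = 0 and solve the homogeneous system.
One solution (up to scaling) is (0, 2, 2, 3, -1).

2b₂ + 2b₃ + 3b₄ - b₅ = 0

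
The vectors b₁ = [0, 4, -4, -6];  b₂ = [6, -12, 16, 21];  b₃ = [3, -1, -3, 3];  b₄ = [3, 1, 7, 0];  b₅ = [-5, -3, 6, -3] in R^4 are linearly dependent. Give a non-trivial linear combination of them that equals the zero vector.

Solve the homogeneous system with b₁, b₂, b₃, b₄, b₅ as columns by row-reducing the coefficient matrix.
A generator of the null space is (3, 1, -1, -1, 0).

3b₁ + b₂ - b₃ - b₄ = 0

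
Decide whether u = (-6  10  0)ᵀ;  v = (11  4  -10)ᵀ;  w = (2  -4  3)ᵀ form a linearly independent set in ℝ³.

Form the 3×3 matrix with these as columns; its determinant is -362.
A nonzero determinant means the columns are linearly independent.

linearly independent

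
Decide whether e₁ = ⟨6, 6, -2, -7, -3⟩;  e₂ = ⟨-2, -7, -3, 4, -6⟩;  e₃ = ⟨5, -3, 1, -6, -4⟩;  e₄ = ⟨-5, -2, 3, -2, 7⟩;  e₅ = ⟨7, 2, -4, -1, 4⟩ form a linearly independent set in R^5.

Row-reduce the matrix whose columns are e₁, e₂, e₃, e₄, e₅.
The reduction yields 5 nonzero rows, so the rank is 5.
Since rank = 5 (the number of vectors), the set is linearly independent.

linearly independent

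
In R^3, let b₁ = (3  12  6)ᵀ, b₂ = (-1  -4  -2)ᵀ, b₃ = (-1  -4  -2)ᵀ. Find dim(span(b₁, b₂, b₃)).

dim = 1

Row-reduce the 3×3 matrix with these as rows.
Exactly 1 pivot survives; hence the rank is 1.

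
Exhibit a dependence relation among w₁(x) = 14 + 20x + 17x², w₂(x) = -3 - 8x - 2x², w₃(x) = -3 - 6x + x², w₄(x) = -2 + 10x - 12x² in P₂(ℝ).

w₁ + 3w₂ + w₃ + w₄ = 0

Pass to coordinate vectors relative to the basis {1, x, x²}.
Set up α₁w₁ + … + α₄w₄ = 0 and solve the homogeneous system.
One solution (up to scaling) is (1, 3, 1, 1).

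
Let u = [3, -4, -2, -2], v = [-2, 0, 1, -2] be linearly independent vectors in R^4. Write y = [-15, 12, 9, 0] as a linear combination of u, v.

Write y = a₁u + a₂v and equate components.
Row-reducing the augmented matrix gives the unique coefficients (a₁, a₂) = (-3, 3).

y = -3u + 3v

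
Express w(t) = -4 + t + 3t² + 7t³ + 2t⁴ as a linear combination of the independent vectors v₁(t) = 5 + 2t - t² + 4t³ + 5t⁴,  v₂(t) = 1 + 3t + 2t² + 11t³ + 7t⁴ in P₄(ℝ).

w = -v₁ + v₂

Work in coordinates with respect to the standard basis {1, t, …, t⁴}.
Since v₁, v₂ are independent, the coefficients expressing w are uniquely determined by a linear system.
Row-reducing the augmented matrix gives the unique coefficients (a₁, a₂) = (-1, 1).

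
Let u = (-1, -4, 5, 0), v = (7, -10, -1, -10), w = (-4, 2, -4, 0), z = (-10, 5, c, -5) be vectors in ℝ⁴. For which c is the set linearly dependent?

c = -55/3

The set is linearly dependent precisely when det[u; v; w; z] = 0.
Cofactor expansion gives det = 180*c + 3300.
Setting this to zero gives c = -55/3.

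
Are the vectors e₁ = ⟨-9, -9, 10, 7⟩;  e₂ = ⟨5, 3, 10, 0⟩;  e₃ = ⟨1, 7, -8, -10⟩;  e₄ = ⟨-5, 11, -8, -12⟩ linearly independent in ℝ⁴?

linearly independent

Row-reduce the matrix whose columns are e₁, e₂, e₃, e₄.
The reduction yields 4 nonzero rows, so the rank is 4.
Since rank = 4 (the number of vectors), the set is linearly independent.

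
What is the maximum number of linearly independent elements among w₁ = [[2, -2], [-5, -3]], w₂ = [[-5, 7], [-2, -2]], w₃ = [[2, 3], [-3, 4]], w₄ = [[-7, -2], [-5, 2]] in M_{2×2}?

4

Pass to coordinate vectors with respect to the basis {E₁₁, E₁₂, E₂₁, E₂₂}.
Apply Gaussian elimination to the matrix whose rows are w₁, w₂, w₃, w₄.
There are 4 pivot columns, so rank = 4.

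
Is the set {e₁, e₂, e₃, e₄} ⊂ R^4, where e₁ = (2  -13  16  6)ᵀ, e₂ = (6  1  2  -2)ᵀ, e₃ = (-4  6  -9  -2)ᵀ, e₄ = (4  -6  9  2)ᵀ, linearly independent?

linearly dependent

The matrix [e₁|e₂|e₃|e₄] has determinant 0.
A zero determinant means the columns are linearly dependent.
Indeed e₁ + e₂ + 2e₃ = 0.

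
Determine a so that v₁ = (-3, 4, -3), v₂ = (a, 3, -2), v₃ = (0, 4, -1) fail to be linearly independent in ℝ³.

a = -15/8

Place the vectors as rows of a 3×3 matrix; dependence ⇔ determinant zero.
The determinant works out to -8*a - 15.
Setting this to zero gives a = -15/8.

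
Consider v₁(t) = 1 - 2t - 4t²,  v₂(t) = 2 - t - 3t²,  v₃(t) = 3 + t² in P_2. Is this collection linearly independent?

linearly independent

Take coordinates with respect to the standard basis {1, t, t²}.
Row-reduce the matrix whose columns are v₁, v₂, v₃.
The reduction yields 3 nonzero rows, so the rank is 3.
Since rank = 3 (the number of vectors), the set is linearly independent.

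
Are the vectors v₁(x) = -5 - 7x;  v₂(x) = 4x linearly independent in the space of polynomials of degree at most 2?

Take coordinates with respect to the standard basis {1, x, x^2}.
Place the vectors as rows of a 2×3 matrix and reduce to echelon form.
The reduction yields 2 nonzero rows, so the rank is 2.
Since rank = 2 (the number of vectors), the set is linearly independent.

linearly independent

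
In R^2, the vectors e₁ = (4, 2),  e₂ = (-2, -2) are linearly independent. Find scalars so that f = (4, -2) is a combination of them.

f = 3e₁ + 4e₂

Set up the augmented matrix [e₁ | e₂ | f] and row-reduce.
Back-substitution yields (α₁, α₂) = (3, 4).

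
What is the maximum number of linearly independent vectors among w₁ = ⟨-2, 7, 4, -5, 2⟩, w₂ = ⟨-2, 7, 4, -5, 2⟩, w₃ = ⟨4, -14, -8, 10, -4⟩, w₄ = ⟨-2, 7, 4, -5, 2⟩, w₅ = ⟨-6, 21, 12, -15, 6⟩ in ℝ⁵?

1

Put the 5×5 matrix [w₁|w₂|w₃|w₄|w₅] into echelon form.
There is 1 pivot column, so rank = 1.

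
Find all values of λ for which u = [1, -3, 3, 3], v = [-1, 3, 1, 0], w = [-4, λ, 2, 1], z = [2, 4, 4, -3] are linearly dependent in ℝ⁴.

λ = 26/3

The vectors are dependent exactly when the determinant of the matrix with rows u, v, w, z vanishes.
Cofactor expansion gives det = 30*λ - 260.
Setting this to zero gives λ = 26/3.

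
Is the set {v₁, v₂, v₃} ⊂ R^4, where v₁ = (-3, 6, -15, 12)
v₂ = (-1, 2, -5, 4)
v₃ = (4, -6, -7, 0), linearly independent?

linearly dependent

One vector is a scalar multiple of another, so the set is dependent.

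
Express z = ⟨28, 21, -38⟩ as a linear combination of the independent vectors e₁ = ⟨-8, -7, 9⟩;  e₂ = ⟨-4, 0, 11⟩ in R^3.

Write z = c₁e₁ + c₂e₂ and equate components.
Row-reducing the augmented matrix gives the unique coefficients (c₁, c₂) = (-3, -1).

z = -3e₁ - e₂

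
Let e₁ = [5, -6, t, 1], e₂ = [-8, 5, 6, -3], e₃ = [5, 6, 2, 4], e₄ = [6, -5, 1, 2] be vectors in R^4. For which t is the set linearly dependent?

The vectors are dependent exactly when the determinant of the matrix with rows e₁, e₂, e₃, e₄ vanishes.
The determinant works out to -3*t - 111.
Setting this to zero gives t = -37.

t = -37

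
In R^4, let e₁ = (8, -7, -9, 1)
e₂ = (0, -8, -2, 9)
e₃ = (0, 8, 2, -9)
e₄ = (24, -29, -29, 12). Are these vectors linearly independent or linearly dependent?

Form the 4×4 matrix with these as columns; its determinant is 0.
A zero determinant means the columns are linearly dependent.
Indeed e₂ + e₃ = 0.

linearly dependent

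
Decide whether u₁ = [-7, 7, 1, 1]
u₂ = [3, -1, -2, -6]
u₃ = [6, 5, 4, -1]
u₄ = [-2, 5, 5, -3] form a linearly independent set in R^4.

linearly independent

The matrix [u₁|u₂|u₃|u₄] has determinant 2061.
A nonzero determinant means the columns are linearly independent.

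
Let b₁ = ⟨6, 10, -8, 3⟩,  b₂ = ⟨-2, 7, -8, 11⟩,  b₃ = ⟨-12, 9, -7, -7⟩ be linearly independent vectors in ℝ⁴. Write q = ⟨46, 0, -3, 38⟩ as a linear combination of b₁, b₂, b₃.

q = 2b₁ + b₂ - 3b₃

Since b₁, b₂, b₃ are independent, the coefficients expressing q are uniquely determined by a linear system.
The system has the unique solution (α₁, α₂, α₃) = (2, 1, -3).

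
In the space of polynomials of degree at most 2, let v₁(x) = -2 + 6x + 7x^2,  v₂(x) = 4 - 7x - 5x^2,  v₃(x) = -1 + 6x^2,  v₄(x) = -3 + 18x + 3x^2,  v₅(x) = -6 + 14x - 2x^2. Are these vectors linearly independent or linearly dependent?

Take coordinates with respect to the standard basis {1, x, x^2}.
There are 5 vectors in a 3-dimensional space, so they cannot be linearly independent.

linearly dependent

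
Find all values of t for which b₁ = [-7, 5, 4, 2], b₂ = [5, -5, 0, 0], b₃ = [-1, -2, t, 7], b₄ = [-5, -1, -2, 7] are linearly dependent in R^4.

The vectors are dependent exactly when the determinant of the matrix with rows b₁, b₂, b₃, b₄ vanishes.
The determinant works out to 10*t + 500.
Solving 10*t + 500 = 0 yields t = -50.

t = -50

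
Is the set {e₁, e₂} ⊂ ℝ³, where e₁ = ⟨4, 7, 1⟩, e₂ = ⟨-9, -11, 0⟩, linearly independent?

linearly independent

Row-reduce the matrix whose columns are e₁, e₂.
The reduction yields 2 nonzero rows, so the rank is 2.
Since rank = 2 (the number of vectors), the set is linearly independent.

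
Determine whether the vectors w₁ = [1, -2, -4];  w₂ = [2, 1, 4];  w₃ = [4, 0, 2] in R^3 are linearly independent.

linearly independent

Form the 3×3 matrix with these as columns; its determinant is -6.
A nonzero determinant means the columns are linearly independent.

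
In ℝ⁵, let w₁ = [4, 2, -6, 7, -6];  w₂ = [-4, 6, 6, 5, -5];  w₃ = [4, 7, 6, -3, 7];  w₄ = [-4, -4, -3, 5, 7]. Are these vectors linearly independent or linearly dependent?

linearly independent

Row-reduce the matrix whose columns are w₁, w₂, w₃, w₄.
The reduction yields 4 nonzero rows, so the rank is 4.
Since rank = 4 (the number of vectors), the set is linearly independent.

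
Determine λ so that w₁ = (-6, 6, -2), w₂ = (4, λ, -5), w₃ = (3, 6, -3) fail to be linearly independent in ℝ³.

λ = 41/4

Dependence holds iff the 3×3 matrix [w₁ w₂ w₃] is singular.
The determinant works out to 24*λ - 246.
This vanishes exactly when λ = 41/4.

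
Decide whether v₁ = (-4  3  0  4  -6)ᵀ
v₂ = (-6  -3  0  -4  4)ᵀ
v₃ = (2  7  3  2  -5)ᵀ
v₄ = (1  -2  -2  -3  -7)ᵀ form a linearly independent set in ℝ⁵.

linearly independent

Row-reduce the matrix whose columns are v₁, v₂, v₃, v₄.
The reduction yields 4 nonzero rows, so the rank is 4.
Since rank = 4 (the number of vectors), the set is linearly independent.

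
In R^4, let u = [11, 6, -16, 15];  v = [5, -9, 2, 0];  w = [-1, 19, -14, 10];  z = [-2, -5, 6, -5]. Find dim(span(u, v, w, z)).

Apply Gaussian elimination to the matrix whose rows are u, v, w, z.
There are 2 pivot columns, so rank = 2.

2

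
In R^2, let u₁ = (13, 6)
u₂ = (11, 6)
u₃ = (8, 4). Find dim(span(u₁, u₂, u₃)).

Row-reduce the 3×2 matrix with these as rows.
There are 2 pivot columns, so rank = 2.
(With 3 elements in a 2-dimensional space the rank is at most 2.)

dim = 2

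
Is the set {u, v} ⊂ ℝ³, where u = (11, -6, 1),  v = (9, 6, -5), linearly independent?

linearly independent

Place the vectors as rows of a 2×3 matrix and reduce to echelon form.
The reduction yields 2 nonzero rows, so the rank is 2.
Since rank = 2 (the number of vectors), the set is linearly independent.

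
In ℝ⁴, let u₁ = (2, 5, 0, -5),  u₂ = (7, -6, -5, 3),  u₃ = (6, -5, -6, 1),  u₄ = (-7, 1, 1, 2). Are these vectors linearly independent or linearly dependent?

The matrix [u₁|u₂|u₃|u₄] has determinant 252.
A nonzero determinant means the columns are linearly independent.

linearly independent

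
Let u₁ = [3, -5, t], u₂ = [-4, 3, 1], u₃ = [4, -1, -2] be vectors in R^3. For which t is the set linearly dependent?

Dependence holds iff the 3×3 matrix [u₁ u₂ u₃] is singular.
Cofactor expansion gives det = 5 - 8*t.
This vanishes exactly when t = 5/8.

t = 5/8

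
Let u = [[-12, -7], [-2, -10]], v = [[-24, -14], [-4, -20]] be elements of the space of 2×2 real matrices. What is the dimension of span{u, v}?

Pass to coordinate vectors with respect to the basis {E₁₁, E₁₂, E₂₁, E₂₂}.
Put the 4×2 matrix [u|v] into echelon form.
Reduction leaves 1 leading entry, giving rank 1.

dim = 1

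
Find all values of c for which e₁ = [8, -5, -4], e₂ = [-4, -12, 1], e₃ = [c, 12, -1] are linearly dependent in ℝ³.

c = 4

Place the vectors as rows of a 3×3 matrix; dependence ⇔ determinant zero.
Expanding, det = 212 - 53*c.
This vanishes exactly when c = 4.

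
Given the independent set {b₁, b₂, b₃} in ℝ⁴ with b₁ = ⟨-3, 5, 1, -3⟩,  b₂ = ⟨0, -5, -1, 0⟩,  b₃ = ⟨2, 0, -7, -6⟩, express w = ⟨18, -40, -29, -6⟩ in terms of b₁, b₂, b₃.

w = -4b₁ + 4b₂ + 3b₃

Since b₁, b₂, b₃ are independent, the coefficients expressing w are uniquely determined by a linear system.
Back-substitution yields (α₁, α₂, α₃) = (-4, 4, 3).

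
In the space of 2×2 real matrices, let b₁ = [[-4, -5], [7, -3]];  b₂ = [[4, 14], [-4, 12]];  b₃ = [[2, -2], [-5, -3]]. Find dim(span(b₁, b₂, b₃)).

2

Pass to coordinate vectors with respect to the basis {E₁₁, E₁₂, E₂₁, E₂₂}.
Row-reduce the 3×4 matrix with these as rows.
There are 2 pivot columns, so rank = 2.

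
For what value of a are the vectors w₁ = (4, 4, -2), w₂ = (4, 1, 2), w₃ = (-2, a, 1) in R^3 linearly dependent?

a = -2

Dependence holds iff the 3×3 matrix [w₁ w₂ w₃] is singular.
Expanding, det = -16*a - 32.
This vanishes exactly when a = -2.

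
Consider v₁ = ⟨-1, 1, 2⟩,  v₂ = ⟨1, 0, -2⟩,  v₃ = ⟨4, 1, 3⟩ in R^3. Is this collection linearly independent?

linearly independent

Row-reduce the matrix whose columns are v₁, v₂, v₃.
The reduction yields 3 nonzero rows, so the rank is 3.
Since rank = 3 (the number of vectors), the set is linearly independent.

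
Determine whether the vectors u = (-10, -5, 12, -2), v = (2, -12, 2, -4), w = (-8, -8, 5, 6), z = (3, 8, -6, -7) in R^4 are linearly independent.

linearly independent

Place the vectors as rows of a 4×4 matrix and reduce to echelon form.
The reduction yields 4 nonzero rows, so the rank is 4.
Since rank = 4 (the number of vectors), the set is linearly independent.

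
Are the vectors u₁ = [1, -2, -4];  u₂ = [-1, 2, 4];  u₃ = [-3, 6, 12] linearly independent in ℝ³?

One vector is a scalar multiple of another, so the set is dependent.

linearly dependent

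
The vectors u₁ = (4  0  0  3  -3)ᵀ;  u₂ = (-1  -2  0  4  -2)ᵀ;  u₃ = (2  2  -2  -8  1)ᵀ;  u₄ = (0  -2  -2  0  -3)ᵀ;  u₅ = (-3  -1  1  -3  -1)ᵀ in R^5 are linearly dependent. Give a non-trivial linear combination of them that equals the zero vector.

Write the vectors as columns of a matrix and find a nonzero vector in its null space.
A generator of the null space is (0, 2, 1, -1, 0).

2u₂ + u₃ - u₄ = 0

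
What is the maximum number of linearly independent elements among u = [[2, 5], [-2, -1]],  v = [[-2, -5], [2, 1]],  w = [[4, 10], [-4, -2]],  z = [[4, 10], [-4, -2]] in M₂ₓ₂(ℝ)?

Use coordinates relative to {E₁₁, E₁₂, E₂₁, E₂₂}.
Put the 4×4 matrix [u|v|w|z] into echelon form.
The echelon form has 1 nonzero row, so the rank is 1.

1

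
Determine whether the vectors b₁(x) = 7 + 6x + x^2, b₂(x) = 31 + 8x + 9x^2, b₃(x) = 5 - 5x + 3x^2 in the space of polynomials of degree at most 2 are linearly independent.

linearly dependent

Write each element as a coordinate vector in ℝ³ using {1, x, x^2}.
Form the 3×3 matrix with these as columns; its determinant is 0.
A zero determinant means the columns are linearly dependent.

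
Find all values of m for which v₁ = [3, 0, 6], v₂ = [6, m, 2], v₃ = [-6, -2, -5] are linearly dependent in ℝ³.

m = 20/7

The vectors are dependent exactly when the determinant of the matrix with rows v₁, v₂, v₃ vanishes.
Cofactor expansion gives det = 21*m - 60.
Solving 21*m - 60 = 0 yields m = 20/7.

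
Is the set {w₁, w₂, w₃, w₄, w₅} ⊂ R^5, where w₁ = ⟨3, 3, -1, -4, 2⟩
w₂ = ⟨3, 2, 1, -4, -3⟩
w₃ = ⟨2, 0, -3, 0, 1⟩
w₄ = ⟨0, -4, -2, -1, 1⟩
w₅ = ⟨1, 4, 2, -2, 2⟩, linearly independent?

linearly independent

Form the 5×5 matrix with these as columns; its determinant is -216.
A nonzero determinant means the columns are linearly independent.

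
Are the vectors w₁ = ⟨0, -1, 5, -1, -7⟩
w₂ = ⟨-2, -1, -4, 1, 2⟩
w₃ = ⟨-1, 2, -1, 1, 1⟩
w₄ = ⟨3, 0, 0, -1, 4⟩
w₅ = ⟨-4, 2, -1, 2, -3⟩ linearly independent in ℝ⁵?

Row-reduce the matrix whose columns are w₁, w₂, w₃, w₄, w₅.
The reduction yields 3 nonzero rows, so the rank is 3.
Since rank 3 < 5, the set is linearly dependent.
Indeed w₁ + w₂ + w₃ + w₄ = 0.

linearly dependent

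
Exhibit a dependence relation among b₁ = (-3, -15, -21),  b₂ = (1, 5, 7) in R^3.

b₁ + 3b₂ = 0

Set up α₁b₁ + α₂b₂ = 0 and solve the homogeneous system.
A generator of the null space is (1, 3).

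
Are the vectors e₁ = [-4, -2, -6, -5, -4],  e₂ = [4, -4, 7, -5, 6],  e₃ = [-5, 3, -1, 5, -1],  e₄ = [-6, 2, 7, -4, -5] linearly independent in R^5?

Row-reduce the matrix whose columns are e₁, e₂, e₃, e₄.
The reduction yields 4 nonzero rows, so the rank is 4.
Since rank = 4 (the number of vectors), the set is linearly independent.

linearly independent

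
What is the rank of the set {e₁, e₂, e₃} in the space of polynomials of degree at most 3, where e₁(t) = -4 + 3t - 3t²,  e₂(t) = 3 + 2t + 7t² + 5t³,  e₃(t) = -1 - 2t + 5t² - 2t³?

rank 3

Pass to coordinate vectors with respect to the basis {1, t, …, t³}.
Row-reduce the 3×4 matrix with these as rows.
Exactly 3 pivots survive; hence the rank is 3.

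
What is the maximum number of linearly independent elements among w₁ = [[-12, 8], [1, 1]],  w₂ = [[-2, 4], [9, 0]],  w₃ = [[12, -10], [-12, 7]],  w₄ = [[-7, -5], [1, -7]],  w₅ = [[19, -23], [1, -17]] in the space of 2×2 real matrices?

Pass to coordinate vectors with respect to the basis {E₁₁, E₁₂, E₂₁, E₂₂}.
Apply Gaussian elimination to the matrix whose rows are w₁, w₂, w₃, w₄, w₅.
There are 4 pivot columns, so rank = 4.
(With 5 elements in a 4-dimensional space the rank is at most 4.)

4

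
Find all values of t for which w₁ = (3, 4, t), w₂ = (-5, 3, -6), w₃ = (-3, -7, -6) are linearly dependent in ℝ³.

The vectors are dependent exactly when the determinant of the matrix with rows w₁, w₂, w₃ vanishes.
The determinant works out to 44*t - 228.
Solving 44*t - 228 = 0 yields t = 57/11.

t = 57/11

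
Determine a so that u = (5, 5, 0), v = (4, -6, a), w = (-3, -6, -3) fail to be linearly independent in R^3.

The vectors are dependent exactly when the determinant of the matrix with rows u, v, w vanishes.
Expanding, det = 15*a + 150.
Solving 15*a + 150 = 0 yields a = -10.

a = -10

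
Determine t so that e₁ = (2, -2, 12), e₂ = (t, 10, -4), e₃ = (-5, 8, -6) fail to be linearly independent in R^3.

t = -6

Dependence holds iff the 3×3 matrix [e₁ e₂ e₃] is singular.
The determinant works out to 84*t + 504.
Setting this to zero gives t = -6.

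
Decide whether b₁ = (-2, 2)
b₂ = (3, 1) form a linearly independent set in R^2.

linearly independent

Place the vectors as rows of a 2×2 matrix and reduce to echelon form.
The reduction yields 2 nonzero rows, so the rank is 2.
Since rank = 2 (the number of vectors), the set is linearly independent.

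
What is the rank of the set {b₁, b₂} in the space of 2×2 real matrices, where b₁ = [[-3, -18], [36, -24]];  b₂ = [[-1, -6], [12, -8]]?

Use coordinates relative to {E₁₁, E₁₂, E₂₁, E₂₂}.
Put the 4×2 matrix [b₁|b₂] into echelon form.
Exactly 1 pivot survives; hence the rank is 1.

rank 1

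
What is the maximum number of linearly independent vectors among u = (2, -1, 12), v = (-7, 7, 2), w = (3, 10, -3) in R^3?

Row-reduce the 3×3 matrix with these as rows.
The echelon form has 3 nonzero rows, so the rank is 3.

3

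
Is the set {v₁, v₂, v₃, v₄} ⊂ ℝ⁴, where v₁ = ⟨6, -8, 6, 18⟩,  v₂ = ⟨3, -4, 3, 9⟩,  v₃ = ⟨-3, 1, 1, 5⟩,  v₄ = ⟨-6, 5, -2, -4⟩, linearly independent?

linearly dependent

The matrix [v₁|v₂|v₃|v₄] has determinant 0.
A zero determinant means the columns are linearly dependent.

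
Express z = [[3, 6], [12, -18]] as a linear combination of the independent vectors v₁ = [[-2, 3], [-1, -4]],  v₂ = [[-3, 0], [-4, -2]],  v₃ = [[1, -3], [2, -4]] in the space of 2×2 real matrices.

Take coordinate vectors relative to {E₁₁, E₁₂, E₂₁, E₂₂}.
Since v₁, v₂, v₃ are independent, the coefficients expressing z are uniquely determined by a linear system.
Back-substitution yields (a₁, a₂, a₃) = (4, -3, 2).

z = 4v₁ - 3v₂ + 2v₃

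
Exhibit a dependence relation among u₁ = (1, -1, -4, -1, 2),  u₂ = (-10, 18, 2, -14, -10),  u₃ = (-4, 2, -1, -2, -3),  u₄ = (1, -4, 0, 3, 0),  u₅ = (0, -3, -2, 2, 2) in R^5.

Solve the homogeneous system with u₁, u₂, u₃, u₄, u₅ as columns by row-reducing the coefficient matrix.
A generator of the null space is (0, 1, -2, 2, 2).

u₂ - 2u₃ + 2u₄ + 2u₅ = 0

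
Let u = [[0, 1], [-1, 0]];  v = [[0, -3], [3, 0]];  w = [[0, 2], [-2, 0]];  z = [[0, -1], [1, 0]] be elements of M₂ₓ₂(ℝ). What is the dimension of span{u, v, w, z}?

Represent each element by its coordinate vector in ℝ⁴.
Form the matrix with u, v, w, z as columns and reduce.
The echelon form has 1 nonzero row, so the rank is 1.

dim = 1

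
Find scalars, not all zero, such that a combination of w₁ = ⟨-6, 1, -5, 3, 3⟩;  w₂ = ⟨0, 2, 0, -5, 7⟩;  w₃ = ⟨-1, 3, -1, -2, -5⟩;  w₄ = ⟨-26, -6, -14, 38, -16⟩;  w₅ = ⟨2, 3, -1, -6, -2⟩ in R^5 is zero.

3w₁ - 3w₂ + 2w₃ - w₄ - 3w₅ = 0

Set up α₁w₁ + … + α₅w₅ = 0 and solve the homogeneous system.
One solution (up to scaling) is (3, -3, 2, -1, -3).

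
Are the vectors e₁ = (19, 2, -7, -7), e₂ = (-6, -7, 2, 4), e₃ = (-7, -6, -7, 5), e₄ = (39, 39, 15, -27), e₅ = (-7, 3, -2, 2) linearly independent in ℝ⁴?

linearly dependent

There are 5 vectors in a 4-dimensional space, so they cannot be linearly independent.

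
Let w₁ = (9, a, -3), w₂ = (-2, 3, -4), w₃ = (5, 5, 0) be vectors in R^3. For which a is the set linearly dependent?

a = 51/4

The vectors are dependent exactly when the determinant of the matrix with rows w₁, w₂, w₃ vanishes.
Expanding, det = 255 - 20*a.
Setting this to zero gives a = 51/4.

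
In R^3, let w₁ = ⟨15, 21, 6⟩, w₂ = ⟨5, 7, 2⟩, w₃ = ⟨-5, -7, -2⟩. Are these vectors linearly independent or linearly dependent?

linearly dependent

Place the vectors as rows of a 3×3 matrix and reduce to echelon form.
The reduction yields 1 nonzero row, so the rank is 1.
Since rank 1 < 3, the set is linearly dependent.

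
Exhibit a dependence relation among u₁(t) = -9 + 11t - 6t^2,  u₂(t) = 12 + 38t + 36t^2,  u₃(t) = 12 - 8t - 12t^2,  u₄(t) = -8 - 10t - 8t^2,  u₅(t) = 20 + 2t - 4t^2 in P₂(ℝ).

u₂ + u₃ + 3u₄ = 0

Pass to coordinate vectors relative to the basis {1, t, t^2}.
Row-reduce the matrix with u₁, u₂, u₃, u₄, u₅ as columns; the null space gives the coefficients.
One solution (up to scaling) is (0, 1, 1, 3, 0).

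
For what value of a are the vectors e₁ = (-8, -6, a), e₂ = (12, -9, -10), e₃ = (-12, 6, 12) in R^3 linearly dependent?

Place the vectors as rows of a 3×3 matrix; dependence ⇔ determinant zero.
Cofactor expansion gives det = 528 - 36*a.
This vanishes exactly when a = 44/3.

a = 44/3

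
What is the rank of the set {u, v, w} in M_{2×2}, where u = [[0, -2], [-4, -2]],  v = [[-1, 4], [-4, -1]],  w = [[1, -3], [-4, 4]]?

Use coordinates relative to {E₁₁, E₁₂, E₂₁, E₂₂}.
Apply Gaussian elimination to the matrix whose rows are u, v, w.
Exactly 3 pivots survive; hence the rank is 3.

3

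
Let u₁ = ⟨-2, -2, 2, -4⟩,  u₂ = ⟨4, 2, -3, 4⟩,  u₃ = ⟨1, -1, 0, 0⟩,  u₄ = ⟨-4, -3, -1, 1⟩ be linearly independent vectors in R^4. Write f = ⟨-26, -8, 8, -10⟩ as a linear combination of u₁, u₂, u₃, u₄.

Since u₁, u₂, u₃, u₄ are independent, the coefficients expressing f are uniquely determined by a linear system.
Back-substitution yields (c₁, …, c₄) = (-1, -4, -4, 2).

f = -u₁ - 4u₂ - 4u₃ + 2u₄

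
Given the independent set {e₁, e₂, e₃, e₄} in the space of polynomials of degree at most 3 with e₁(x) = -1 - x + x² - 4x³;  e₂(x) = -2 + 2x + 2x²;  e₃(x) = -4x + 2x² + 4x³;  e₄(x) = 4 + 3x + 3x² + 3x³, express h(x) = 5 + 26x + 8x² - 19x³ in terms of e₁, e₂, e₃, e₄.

Work in coordinates with respect to the standard basis {1, x, …, x³}.
Since e₁, e₂, e₃, e₄ are independent, the coefficients expressing h are uniquely determined by a linear system.
Row-reducing the augmented matrix gives the unique coefficients (a₁, …, a₄) = (3, 2, -4, 3).

h = 3e₁ + 2e₂ - 4e₃ + 3e₄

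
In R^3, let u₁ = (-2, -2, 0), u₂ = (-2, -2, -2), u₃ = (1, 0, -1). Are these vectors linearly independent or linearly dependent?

linearly independent

Form the 3×3 matrix with these as columns; its determinant is 4.
A nonzero determinant means the columns are linearly independent.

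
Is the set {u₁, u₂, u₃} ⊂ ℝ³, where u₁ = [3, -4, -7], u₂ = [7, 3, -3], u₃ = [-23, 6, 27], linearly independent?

linearly dependent

The matrix [u₁|u₂|u₃] has determinant 0.
A zero determinant means the columns are linearly dependent.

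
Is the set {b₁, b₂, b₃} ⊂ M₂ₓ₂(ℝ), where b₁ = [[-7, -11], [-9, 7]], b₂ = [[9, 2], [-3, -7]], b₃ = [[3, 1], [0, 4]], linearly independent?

linearly independent

Take coordinates with respect to the standard basis {E₁₁, E₁₂, E₂₁, E₂₂}.
Place the vectors as rows of a 3×4 matrix and reduce to echelon form.
The reduction yields 3 nonzero rows, so the rank is 3.
Since rank = 3 (the number of vectors), the set is linearly independent.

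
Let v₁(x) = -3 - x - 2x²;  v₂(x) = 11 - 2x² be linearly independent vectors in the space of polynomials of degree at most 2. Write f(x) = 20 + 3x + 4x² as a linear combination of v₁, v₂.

Work in coordinates with respect to the standard basis {1, x, x²}.
Since v₁, v₂ are independent, the coefficients expressing f are uniquely determined by a linear system.
Back-substitution yields (α₁, α₂) = (-3, 1).

f = -3v₁ + v₂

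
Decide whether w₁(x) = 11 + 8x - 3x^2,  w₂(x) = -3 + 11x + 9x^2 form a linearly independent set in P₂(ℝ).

Take coordinates with respect to the standard basis {1, x, x^2}.
Place the vectors as rows of a 2×3 matrix and reduce to echelon form.
The reduction yields 2 nonzero rows, so the rank is 2.
Since rank = 2 (the number of vectors), the set is linearly independent.

linearly independent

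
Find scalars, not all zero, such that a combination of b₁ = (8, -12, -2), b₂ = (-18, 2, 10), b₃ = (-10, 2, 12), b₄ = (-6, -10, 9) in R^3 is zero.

2b₁ + b₂ + b₃ - 2b₄ = 0

Set up α₁b₁ + … + α₄b₄ = 0 and solve the homogeneous system.
The free variable yields coefficients (2, 1, 1, -2) (any nonzero multiple also works).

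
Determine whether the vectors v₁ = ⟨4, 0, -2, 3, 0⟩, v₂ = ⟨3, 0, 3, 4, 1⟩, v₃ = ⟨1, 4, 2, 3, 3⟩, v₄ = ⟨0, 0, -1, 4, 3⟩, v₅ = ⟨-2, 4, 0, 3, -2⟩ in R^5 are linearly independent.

The matrix [v₁|v₂|v₃|v₄|v₅] has determinant 2172.
A nonzero determinant means the columns are linearly independent.

linearly independent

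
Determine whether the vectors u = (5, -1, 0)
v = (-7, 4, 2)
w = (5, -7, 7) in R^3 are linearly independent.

linearly independent

Form the 3×3 matrix with these as columns; its determinant is 151.
A nonzero determinant means the columns are linearly independent.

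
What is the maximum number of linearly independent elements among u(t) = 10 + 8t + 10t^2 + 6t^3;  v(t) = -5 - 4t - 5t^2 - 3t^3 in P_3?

1

Use coordinates relative to {1, t, …, t^3}.
Row-reduce the 2×4 matrix with these as rows.
Exactly 1 pivot survives; hence the rank is 1.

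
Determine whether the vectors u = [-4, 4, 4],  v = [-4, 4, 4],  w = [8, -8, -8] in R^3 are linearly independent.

Place the vectors as rows of a 3×3 matrix and reduce to echelon form.
The reduction yields 1 nonzero row, so the rank is 1.
Since rank 1 < 3, the set is linearly dependent.
Indeed u - v = 0.

linearly dependent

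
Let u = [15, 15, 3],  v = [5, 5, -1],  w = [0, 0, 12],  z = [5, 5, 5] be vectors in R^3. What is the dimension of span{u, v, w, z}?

Apply Gaussian elimination to the matrix whose rows are u, v, w, z.
Exactly 2 pivots survive; hence the rank is 2.
(With 4 elements in a 3-dimensional space the rank is at most 3.)

2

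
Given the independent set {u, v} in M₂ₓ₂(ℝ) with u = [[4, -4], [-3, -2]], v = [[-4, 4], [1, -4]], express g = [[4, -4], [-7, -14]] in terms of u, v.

Take coordinate vectors relative to {E₁₁, E₁₂, E₂₁, E₂₂}.
Since u, v are independent, the coefficients expressing g are uniquely determined by a linear system.
Row-reducing the augmented matrix gives the unique coefficients (c₁, c₂) = (3, 2).

g = 3u + 2v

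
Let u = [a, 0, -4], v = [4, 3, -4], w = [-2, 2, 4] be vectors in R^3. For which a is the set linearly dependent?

a = 14/5

Place the vectors as rows of a 3×3 matrix; dependence ⇔ determinant zero.
Expanding, det = 20*a - 56.
This vanishes exactly when a = 14/5.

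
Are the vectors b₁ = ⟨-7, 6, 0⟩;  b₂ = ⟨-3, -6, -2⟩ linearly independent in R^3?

Row-reduce the matrix whose columns are b₁, b₂.
The reduction yields 2 nonzero rows, so the rank is 2.
Since rank = 2 (the number of vectors), the set is linearly independent.

linearly independent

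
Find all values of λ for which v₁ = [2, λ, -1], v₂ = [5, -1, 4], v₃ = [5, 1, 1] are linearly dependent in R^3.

The vectors are dependent exactly when the determinant of the matrix with rows v₁, v₂, v₃ vanishes.
Cofactor expansion gives det = 15*λ - 20.
Solving 15*λ - 20 = 0 yields λ = 4/3.

λ = 4/3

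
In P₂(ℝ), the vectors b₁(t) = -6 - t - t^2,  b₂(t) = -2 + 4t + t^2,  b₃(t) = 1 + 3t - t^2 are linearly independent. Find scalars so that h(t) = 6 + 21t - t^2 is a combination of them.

h = -b₁ + 2b₂ + 4b₃

Take coordinate vectors relative to {1, t, t^2}.
Solve the system with b₁, b₂, b₃ as columns and h as the right-hand side.
The system has the unique solution (α₁, α₂, α₃) = (-1, 2, 4).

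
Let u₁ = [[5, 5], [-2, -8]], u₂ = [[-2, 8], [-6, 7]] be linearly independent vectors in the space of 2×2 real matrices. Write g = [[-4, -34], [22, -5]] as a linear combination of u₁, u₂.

g = -2u₁ - 3u₂

Take coordinate vectors relative to {E₁₁, E₁₂, E₂₁, E₂₂}.
Set up the augmented matrix [u₁ | u₂ | g] and row-reduce.
Row-reducing the augmented matrix gives the unique coefficients (a₁, a₂) = (-2, -3).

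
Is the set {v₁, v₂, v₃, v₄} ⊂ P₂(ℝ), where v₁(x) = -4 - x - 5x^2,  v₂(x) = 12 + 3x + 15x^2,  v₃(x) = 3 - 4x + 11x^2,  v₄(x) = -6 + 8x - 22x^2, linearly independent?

linearly dependent

Take coordinates with respect to the standard basis {1, x, x^2}.
There are 4 vectors in a 3-dimensional space, so they cannot be linearly independent.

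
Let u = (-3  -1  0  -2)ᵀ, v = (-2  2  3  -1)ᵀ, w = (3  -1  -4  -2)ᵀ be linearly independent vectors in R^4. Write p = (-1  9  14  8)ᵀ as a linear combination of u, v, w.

Write p = c₁u + … + c₃w and equate components.
The system has the unique solution (c₁, c₂, c₃) = (-3, 2, -2).

p = -3u + 2v - 2w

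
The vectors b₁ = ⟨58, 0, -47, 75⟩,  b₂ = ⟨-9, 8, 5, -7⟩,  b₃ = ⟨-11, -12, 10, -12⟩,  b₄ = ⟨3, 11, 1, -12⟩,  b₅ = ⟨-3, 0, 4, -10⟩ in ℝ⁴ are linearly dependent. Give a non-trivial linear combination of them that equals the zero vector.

b₁ + 3b₂ + 2b₃ + 3b₅ = 0

Solve the homogeneous system with b₁, b₂, b₃, b₄, b₅ as columns by row-reducing the coefficient matrix.
A generator of the null space is (1, 3, 2, 0, 3).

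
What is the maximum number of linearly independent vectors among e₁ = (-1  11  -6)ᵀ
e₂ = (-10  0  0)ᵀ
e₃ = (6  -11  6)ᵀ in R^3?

Form the matrix with e₁, e₂, e₃ as columns and reduce.
Reduction leaves 2 leading entries, giving rank 2.

2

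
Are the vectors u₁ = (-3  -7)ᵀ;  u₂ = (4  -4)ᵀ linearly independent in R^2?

Row-reduce the matrix whose columns are u₁, u₂.
The reduction yields 2 nonzero rows, so the rank is 2.
Since rank = 2 (the number of vectors), the set is linearly independent.

linearly independent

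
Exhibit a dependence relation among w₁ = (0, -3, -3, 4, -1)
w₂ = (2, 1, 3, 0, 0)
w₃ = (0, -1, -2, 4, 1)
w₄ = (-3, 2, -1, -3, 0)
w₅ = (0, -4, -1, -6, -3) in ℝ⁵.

Set up α₁w₁ + … + α₅w₅ = 0 and solve the homogeneous system.
A generator of the null space is (0, 3, 3, 2, 1).

3w₂ + 3w₃ + 2w₄ + w₅ = 0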